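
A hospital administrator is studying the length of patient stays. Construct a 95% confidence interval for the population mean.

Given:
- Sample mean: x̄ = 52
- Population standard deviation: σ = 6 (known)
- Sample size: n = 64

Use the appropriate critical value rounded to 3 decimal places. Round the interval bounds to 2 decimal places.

The population standard deviation σ is known, so use a z-interval (standard normal critical value).

For 95% confidence, z* = 1.96 (from standard normal table)

Standard error: SE = σ/√n = 6/√64 = 0.750000

Margin of error: E = z* × SE = 1.96 × 0.750000 = 1.4700

Z-interval: x̄ ± E = 52 ± 1.4700 = (50.5300, 53.4700)

Rounded to 2 decimal places:

(50.53, 53.47)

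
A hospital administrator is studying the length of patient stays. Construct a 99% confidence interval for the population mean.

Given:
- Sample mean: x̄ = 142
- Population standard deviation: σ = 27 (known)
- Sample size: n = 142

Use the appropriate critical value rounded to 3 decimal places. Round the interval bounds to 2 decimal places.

The population standard deviation σ is known, so use a z-interval (standard normal critical value).

For 99% confidence, z* = 2.576 (from standard normal table)

Standard error: SE = σ/√n = 27/√142 = 2.265790

Margin of error: E = z* × SE = 2.576 × 2.265790 = 5.8367

Z-interval: x̄ ± E = 142 ± 5.8367 = (136.1633, 147.8367)

Rounded to 2 decimal places:

(136.16, 147.84)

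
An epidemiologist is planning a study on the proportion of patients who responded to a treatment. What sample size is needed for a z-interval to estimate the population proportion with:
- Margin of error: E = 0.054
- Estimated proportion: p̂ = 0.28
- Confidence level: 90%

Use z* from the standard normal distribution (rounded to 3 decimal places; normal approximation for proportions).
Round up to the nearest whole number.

Using z* for proportion z-interval (normal approximation).

For 90% confidence, z* = 1.645 (from standard normal table)

Sample size formula for proportion z-interval: n = z*²p̂(1-p̂)/E²

n = 1.645² × 0.28 × 0.72 / 0.054²
  = 2.706025 × 0.2016 / 0.002916
  = 187.0832

Round up to the nearest whole number: n = 188

188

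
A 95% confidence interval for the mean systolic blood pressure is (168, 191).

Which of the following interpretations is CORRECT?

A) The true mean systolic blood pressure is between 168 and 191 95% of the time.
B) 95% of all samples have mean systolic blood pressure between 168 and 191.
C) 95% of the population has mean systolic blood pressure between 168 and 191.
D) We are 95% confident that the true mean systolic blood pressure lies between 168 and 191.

A confidence interval represents our confidence in the procedure, not a probability statement about the parameter.

Key concept: If we repeated this sampling process many times and computed a 95% CI each time, about 95% of those intervals would contain the true population parameter.

For this specific interval (168, 191):
- Midpoint (point estimate): 179.5
- Margin of error: 11.5

The correct interpretation is the one stating confidence that the true parameter lies in the interval — option D.

D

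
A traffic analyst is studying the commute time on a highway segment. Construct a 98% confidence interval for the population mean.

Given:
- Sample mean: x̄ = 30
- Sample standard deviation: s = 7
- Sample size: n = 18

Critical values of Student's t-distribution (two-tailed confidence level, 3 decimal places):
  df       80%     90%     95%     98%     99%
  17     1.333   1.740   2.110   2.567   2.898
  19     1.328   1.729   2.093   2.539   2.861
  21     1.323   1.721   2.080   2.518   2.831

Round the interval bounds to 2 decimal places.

The population standard deviation σ is unknown (only the sample standard deviation s is given), so use a t-interval with df = n - 1 = 18 - 1 = 17.

For 98% confidence with df = 17, t* = 2.567 (from t-table)

Standard error: SE = s/√n = 7/√18 = 1.649916

Margin of error: E = t* × SE = 2.567 × 1.649916 = 4.2353

T-interval: x̄ ± E = 30 ± 4.2353 = (25.7647, 34.2353)

Rounded to 2 decimal places:

(25.76, 34.24)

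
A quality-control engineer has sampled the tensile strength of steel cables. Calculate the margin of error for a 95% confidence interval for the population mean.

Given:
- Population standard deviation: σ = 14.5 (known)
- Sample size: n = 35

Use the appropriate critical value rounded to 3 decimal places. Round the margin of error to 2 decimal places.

The population standard deviation σ is known, so use the z-interval margin of error formula.

For 95% confidence, z* = 1.96 (from standard normal table)

Margin of error formula for z-interval: E = z* × σ/√n

E = 1.96 × 14.5/√35
  = 1.96 × 2.450947
  = 4.8039

Rounded to 2 decimal places:

4.80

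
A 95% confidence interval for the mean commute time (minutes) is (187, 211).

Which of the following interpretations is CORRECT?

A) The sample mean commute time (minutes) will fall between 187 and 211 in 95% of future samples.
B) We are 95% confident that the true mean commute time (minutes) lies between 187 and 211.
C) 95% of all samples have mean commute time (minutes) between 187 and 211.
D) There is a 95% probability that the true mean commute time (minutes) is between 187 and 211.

A confidence interval represents our confidence in the procedure, not a probability statement about the parameter.

Key concept: If we repeated this sampling process many times and computed a 95% CI each time, about 95% of those intervals would contain the true population parameter.

For this specific interval (187, 211):
- Midpoint (point estimate): 199
- Margin of error: 12

The correct interpretation is the one stating confidence that the true parameter lies in the interval — option B.

B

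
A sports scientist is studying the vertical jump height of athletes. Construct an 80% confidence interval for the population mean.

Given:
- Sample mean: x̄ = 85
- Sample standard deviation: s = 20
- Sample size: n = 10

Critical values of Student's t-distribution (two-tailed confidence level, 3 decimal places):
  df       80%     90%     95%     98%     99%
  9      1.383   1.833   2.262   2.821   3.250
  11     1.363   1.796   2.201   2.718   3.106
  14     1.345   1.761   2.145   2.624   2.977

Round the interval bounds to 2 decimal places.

The population standard deviation σ is unknown (only the sample standard deviation s is given), so use a t-interval with df = n - 1 = 10 - 1 = 9.

For 80% confidence with df = 9, t* = 1.383 (from t-table)

Standard error: SE = s/√n = 20/√10 = 6.324555

Margin of error: E = t* × SE = 1.383 × 6.324555 = 8.7469

T-interval: x̄ ± E = 85 ± 8.7469 = (76.2531, 93.7469)

Rounded to 2 decimal places:

(76.25, 93.75)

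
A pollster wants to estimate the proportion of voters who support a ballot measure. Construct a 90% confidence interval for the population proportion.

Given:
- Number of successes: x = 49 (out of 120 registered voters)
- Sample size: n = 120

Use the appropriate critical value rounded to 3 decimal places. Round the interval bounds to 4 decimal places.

Sample proportion: p̂ = 49/120 = 0.408333

Check conditions for normal approximation:
  np̂ = 49 ≥ 10 ✓
  n(1-p̂) = 71 ≥ 10 ✓

The sample is large enough, so use a z-interval (normal approximation) for the proportion.

For 90% confidence, z* = 1.645 (from standard normal table)

Standard error: SE = √(p̂(1-p̂)/n) = √(0.408333×0.591667/120) = 0.04486993

Margin of error: E = z* × SE = 1.645 × 0.04486993 = 0.073811

Z-interval: p̂ ± E = 0.408333 ± 0.073811 = (0.334522, 0.482144)

Rounded to 4 decimal places:

(0.3345, 0.4821)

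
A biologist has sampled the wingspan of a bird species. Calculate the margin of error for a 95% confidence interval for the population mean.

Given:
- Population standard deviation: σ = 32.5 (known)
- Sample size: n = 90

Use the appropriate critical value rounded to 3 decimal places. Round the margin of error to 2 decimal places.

The population standard deviation σ is known, so use the z-interval margin of error formula.

For 95% confidence, z* = 1.96 (from standard normal table)

Margin of error formula for z-interval: E = z* × σ/√n

E = 1.96 × 32.5/√90
  = 1.96 × 3.425801
  = 6.7146

Rounded to 2 decimal places:

6.71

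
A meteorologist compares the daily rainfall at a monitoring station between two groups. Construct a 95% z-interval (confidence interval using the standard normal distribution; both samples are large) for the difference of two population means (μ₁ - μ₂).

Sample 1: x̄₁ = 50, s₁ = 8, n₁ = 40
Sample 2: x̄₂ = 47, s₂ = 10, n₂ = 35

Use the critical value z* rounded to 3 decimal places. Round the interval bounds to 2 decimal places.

Both samples are large (n₁ = 40 ≥ 30, n₂ = 35 ≥ 30), so a z-interval for the difference of means applies.

Point estimate: x̄₁ - x̄₂ = 50 - 47 = 3

Standard error: SE = √(s₁²/n₁ + s₂²/n₂)
= √(8²/40 + 10²/35)
= √(1.600000 + 2.857143)
= 2.111195

For 95% confidence, z* = 1.96 (from standard normal table)
Margin of error: E = z* × SE = 1.96 × 2.111195 = 4.1379

Z-interval: (x̄₁ - x̄₂) ± E = 3 ± 4.1379 = (-1.1379, 7.1379)

Rounded to 2 decimal places:

(-1.14, 7.14)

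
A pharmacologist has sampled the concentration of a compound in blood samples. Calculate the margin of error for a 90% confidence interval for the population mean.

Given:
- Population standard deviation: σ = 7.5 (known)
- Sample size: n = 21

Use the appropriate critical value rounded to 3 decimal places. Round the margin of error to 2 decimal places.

The population standard deviation σ is known, so use the z-interval margin of error formula.

For 90% confidence, z* = 1.645 (from standard normal table)

Margin of error formula for z-interval: E = z* × σ/√n

E = 1.645 × 7.5/√21
  = 1.645 × 1.636634
  = 2.6923

Rounded to 2 decimal places:

2.69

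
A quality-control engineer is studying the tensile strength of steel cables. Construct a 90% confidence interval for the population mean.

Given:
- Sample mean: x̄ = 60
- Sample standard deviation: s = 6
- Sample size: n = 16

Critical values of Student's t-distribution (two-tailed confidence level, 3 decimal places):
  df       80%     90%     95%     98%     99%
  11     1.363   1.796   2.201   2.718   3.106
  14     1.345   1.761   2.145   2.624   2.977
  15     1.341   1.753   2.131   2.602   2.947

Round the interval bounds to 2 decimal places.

The population standard deviation σ is unknown (only the sample standard deviation s is given), so use a t-interval with df = n - 1 = 16 - 1 = 15.

For 90% confidence with df = 15, t* = 1.753 (from t-table)

Standard error: SE = s/√n = 6/√16 = 1.500000

Margin of error: E = t* × SE = 1.753 × 1.500000 = 2.6295

T-interval: x̄ ± E = 60 ± 2.6295 = (57.3705, 62.6295)

Rounded to 2 decimal places:

(57.37, 62.63)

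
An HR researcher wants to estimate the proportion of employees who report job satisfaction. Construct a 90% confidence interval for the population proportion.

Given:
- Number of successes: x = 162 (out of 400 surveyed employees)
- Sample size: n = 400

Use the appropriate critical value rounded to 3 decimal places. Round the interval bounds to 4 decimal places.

Sample proportion: p̂ = 162/400 = 0.405000

Check conditions for normal approximation:
  np̂ = 162 ≥ 10 ✓
  n(1-p̂) = 238 ≥ 10 ✓

The sample is large enough, so use a z-interval (normal approximation) for the proportion.

For 90% confidence, z* = 1.645 (from standard normal table)

Standard error: SE = √(p̂(1-p̂)/n) = √(0.405000×0.595000/400) = 0.02454460

Margin of error: E = z* × SE = 1.645 × 0.02454460 = 0.040376

Z-interval: p̂ ± E = 0.405000 ± 0.040376 = (0.364624, 0.445376)

Rounded to 4 decimal places:

(0.3646, 0.4454)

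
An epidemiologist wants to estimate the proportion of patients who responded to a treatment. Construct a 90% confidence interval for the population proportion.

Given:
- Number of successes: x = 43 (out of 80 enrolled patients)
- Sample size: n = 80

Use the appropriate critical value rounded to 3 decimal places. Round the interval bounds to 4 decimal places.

Sample proportion: p̂ = 43/80 = 0.537500

Check conditions for normal approximation:
  np̂ = 43 ≥ 10 ✓
  n(1-p̂) = 37 ≥ 10 ✓

The sample is large enough, so use a z-interval (normal approximation) for the proportion.

For 90% confidence, z* = 1.645 (from standard normal table)

Standard error: SE = √(p̂(1-p̂)/n) = √(0.537500×0.462500/80) = 0.05574425

Margin of error: E = z* × SE = 1.645 × 0.05574425 = 0.091699

Z-interval: p̂ ± E = 0.537500 ± 0.091699 = (0.445801, 0.629199)

Rounded to 4 decimal places:

(0.4458, 0.6292)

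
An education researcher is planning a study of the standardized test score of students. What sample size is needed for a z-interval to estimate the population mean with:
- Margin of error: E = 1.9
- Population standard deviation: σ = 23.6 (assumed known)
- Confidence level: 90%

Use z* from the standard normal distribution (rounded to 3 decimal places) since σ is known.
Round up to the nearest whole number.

Using z* since population σ is known (z-interval formula).

For 90% confidence, z* = 1.645 (from standard normal table)

Sample size formula for z-interval: n = (z*σ/E)²

n = (1.645 × 23.6 / 1.9)²
  = (20.432632)²
  = 417.4924

Round up to the nearest whole number: n = 418

418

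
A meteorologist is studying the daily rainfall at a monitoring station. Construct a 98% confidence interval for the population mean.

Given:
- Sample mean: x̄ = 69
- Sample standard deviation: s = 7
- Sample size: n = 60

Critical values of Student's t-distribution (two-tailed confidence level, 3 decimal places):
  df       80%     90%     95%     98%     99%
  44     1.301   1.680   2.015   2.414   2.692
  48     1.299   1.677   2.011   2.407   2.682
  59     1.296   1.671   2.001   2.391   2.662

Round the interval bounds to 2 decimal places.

The population standard deviation σ is unknown (only the sample standard deviation s is given), so use a t-interval with df = n - 1 = 60 - 1 = 59.

For 98% confidence with df = 59, t* = 2.391 (from t-table)

Standard error: SE = s/√n = 7/√60 = 0.903696

Margin of error: E = t* × SE = 2.391 × 0.903696 = 2.1607

T-interval: x̄ ± E = 69 ± 2.1607 = (66.8393, 71.1607)

Rounded to 2 decimal places:

(66.84, 71.16)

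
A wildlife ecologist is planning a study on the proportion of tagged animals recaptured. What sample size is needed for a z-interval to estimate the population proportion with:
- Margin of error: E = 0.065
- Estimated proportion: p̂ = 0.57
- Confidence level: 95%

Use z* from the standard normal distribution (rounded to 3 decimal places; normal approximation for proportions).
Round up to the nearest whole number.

Using z* for proportion z-interval (normal approximation).

For 95% confidence, z* = 1.96 (from standard normal table)

Sample size formula for proportion z-interval: n = z*²p̂(1-p̂)/E²

n = 1.96² × 0.57 × 0.43 / 0.065²
  = 3.8416 × 0.2451 / 0.004225
  = 222.8583

Round up to the nearest whole number: n = 223

223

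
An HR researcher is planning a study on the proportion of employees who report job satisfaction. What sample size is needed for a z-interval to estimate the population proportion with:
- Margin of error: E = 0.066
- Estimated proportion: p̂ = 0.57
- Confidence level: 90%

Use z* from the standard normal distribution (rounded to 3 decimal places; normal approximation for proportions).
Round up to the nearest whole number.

Using z* for proportion z-interval (normal approximation).

For 90% confidence, z* = 1.645 (from standard normal table)

Sample size formula for proportion z-interval: n = z*²p̂(1-p̂)/E²

n = 1.645² × 0.57 × 0.43 / 0.066²
  = 2.706025 × 0.2451 / 0.004356
  = 152.2605

Round up to the nearest whole number: n = 153

153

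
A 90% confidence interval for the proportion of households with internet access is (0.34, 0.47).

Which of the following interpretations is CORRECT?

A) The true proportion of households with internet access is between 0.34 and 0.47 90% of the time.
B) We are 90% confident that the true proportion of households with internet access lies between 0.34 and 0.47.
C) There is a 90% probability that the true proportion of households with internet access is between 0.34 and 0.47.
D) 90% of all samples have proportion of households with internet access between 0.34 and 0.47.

A confidence interval represents our confidence in the procedure, not a probability statement about the parameter.

Key concept: If we repeated this sampling process many times and computed a 90% CI each time, about 90% of those intervals would contain the true population parameter.

For this specific interval (0.34, 0.47):
- Midpoint (point estimate): 0.405
- Margin of error: 0.065

The correct interpretation is the one stating confidence that the true parameter lies in the interval — option B.

B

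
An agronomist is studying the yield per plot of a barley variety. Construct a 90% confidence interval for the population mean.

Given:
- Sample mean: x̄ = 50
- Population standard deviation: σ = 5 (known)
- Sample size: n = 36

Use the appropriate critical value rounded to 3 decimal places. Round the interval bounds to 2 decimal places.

The population standard deviation σ is known, so use a z-interval (standard normal critical value).

For 90% confidence, z* = 1.645 (from standard normal table)

Standard error: SE = σ/√n = 5/√36 = 0.833333

Margin of error: E = z* × SE = 1.645 × 0.833333 = 1.3708

Z-interval: x̄ ± E = 50 ± 1.3708 = (48.6292, 51.3708)

Rounded to 2 decimal places:

(48.63, 51.37)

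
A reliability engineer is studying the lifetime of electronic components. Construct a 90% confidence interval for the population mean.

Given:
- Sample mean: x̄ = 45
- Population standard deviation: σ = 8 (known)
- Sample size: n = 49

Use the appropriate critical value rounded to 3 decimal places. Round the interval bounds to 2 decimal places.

The population standard deviation σ is known, so use a z-interval (standard normal critical value).

For 90% confidence, z* = 1.645 (from standard normal table)

Standard error: SE = σ/√n = 8/√49 = 1.142857

Margin of error: E = z* × SE = 1.645 × 1.142857 = 1.8800

Z-interval: x̄ ± E = 45 ± 1.8800 = (43.1200, 46.8800)

Rounded to 2 decimal places:

(43.12, 46.88)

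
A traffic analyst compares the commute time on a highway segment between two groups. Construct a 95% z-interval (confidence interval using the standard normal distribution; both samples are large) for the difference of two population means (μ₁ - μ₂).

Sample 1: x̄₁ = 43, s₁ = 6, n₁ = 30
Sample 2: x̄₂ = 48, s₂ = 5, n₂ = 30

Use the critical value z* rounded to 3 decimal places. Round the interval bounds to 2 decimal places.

Both samples are large (n₁ = 30 ≥ 30, n₂ = 30 ≥ 30), so a z-interval for the difference of means applies.

Point estimate: x̄₁ - x̄₂ = 43 - 48 = -5

Standard error: SE = √(s₁²/n₁ + s₂²/n₂)
= √(6²/30 + 5²/30)
= √(1.200000 + 0.833333)
= 1.425950

For 95% confidence, z* = 1.96 (from standard normal table)
Margin of error: E = z* × SE = 1.96 × 1.425950 = 2.7949

Z-interval: (x̄₁ - x̄₂) ± E = -5 ± 2.7949 = (-7.7949, -2.2051)

Rounded to 2 decimal places:

(-7.79, -2.21)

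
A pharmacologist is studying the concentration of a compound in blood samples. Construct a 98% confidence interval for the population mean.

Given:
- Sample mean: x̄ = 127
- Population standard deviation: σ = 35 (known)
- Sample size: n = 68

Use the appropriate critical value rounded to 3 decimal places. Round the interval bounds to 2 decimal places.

The population standard deviation σ is known, so use a z-interval (standard normal critical value).

For 98% confidence, z* = 2.326 (from standard normal table)

Standard error: SE = σ/√n = 35/√68 = 4.244373

Margin of error: E = z* × SE = 2.326 × 4.244373 = 9.8724

Z-interval: x̄ ± E = 127 ± 9.8724 = (117.1276, 136.8724)

Rounded to 2 decimal places:

(117.13, 136.87)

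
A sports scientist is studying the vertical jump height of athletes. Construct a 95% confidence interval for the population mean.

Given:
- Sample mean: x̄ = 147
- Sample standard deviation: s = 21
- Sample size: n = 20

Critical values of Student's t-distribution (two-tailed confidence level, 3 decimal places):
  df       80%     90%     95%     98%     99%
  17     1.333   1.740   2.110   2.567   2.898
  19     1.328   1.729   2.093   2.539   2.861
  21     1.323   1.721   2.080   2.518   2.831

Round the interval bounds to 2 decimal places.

The population standard deviation σ is unknown (only the sample standard deviation s is given), so use a t-interval with df = n - 1 = 20 - 1 = 19.

For 95% confidence with df = 19, t* = 2.093 (from t-table)

Standard error: SE = s/√n = 21/√20 = 4.695743

Margin of error: E = t* × SE = 2.093 × 4.695743 = 9.8282

T-interval: x̄ ± E = 147 ± 9.8282 = (137.1718, 156.8282)

Rounded to 2 decimal places:

(137.17, 156.83)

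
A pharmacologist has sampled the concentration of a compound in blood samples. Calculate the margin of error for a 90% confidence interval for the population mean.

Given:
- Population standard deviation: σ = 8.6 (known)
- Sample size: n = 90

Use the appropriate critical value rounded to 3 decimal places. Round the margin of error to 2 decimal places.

The population standard deviation σ is known, so use the z-interval margin of error formula.

For 90% confidence, z* = 1.645 (from standard normal table)

Margin of error formula for z-interval: E = z* × σ/√n

E = 1.645 × 8.6/√90
  = 1.645 × 0.906520
  = 1.4912

Rounded to 2 decimal places:

1.49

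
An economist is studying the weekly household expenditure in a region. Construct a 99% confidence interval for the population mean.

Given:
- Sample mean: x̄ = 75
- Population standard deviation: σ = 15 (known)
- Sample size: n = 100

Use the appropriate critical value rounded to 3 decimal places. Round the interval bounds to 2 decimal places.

The population standard deviation σ is known, so use a z-interval (standard normal critical value).

For 99% confidence, z* = 2.576 (from standard normal table)

Standard error: SE = σ/√n = 15/√100 = 1.500000

Margin of error: E = z* × SE = 2.576 × 1.500000 = 3.8640

Z-interval: x̄ ± E = 75 ± 3.8640 = (71.1360, 78.8640)

Rounded to 2 decimal places:

(71.14, 78.86)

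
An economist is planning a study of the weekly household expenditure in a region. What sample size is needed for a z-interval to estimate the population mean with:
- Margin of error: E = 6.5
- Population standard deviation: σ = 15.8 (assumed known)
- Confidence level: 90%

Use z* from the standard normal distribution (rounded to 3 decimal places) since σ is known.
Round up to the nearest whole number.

Using z* since population σ is known (z-interval formula).

For 90% confidence, z* = 1.645 (from standard normal table)

Sample size formula for z-interval: n = (z*σ/E)²

n = (1.645 × 15.8 / 6.5)²
  = (3.998615)²
  = 15.9889

Round up to the nearest whole number: n = 16

16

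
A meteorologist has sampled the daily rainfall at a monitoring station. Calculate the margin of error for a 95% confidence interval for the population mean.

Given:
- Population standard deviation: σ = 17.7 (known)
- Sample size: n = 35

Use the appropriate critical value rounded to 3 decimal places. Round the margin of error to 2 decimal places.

The population standard deviation σ is known, so use the z-interval margin of error formula.

For 95% confidence, z* = 1.96 (from standard normal table)

Margin of error formula for z-interval: E = z* × σ/√n

E = 1.96 × 17.7/√35
  = 1.96 × 2.991846
  = 5.8640

Rounded to 2 decimal places:

5.86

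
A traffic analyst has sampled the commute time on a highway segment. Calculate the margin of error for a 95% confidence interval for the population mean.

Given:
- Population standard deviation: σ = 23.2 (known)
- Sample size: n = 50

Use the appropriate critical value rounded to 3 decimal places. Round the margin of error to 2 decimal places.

The population standard deviation σ is known, so use the z-interval margin of error formula.

For 95% confidence, z* = 1.96 (from standard normal table)

Margin of error formula for z-interval: E = z* × σ/√n

E = 1.96 × 23.2/√50
  = 1.96 × 3.280975
  = 6.4307

Rounded to 2 decimal places:

6.43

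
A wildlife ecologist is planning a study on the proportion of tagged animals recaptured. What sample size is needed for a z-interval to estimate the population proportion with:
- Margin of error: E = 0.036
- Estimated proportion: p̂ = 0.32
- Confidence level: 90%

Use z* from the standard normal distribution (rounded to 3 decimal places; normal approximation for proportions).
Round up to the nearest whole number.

Using z* for proportion z-interval (normal approximation).

For 90% confidence, z* = 1.645 (from standard normal table)

Sample size formula for proportion z-interval: n = z*²p̂(1-p̂)/E²

n = 1.645² × 0.32 × 0.68 / 0.036²
  = 2.706025 × 0.2176 / 0.001296
  = 454.3449

Round up to the nearest whole number: n = 455

455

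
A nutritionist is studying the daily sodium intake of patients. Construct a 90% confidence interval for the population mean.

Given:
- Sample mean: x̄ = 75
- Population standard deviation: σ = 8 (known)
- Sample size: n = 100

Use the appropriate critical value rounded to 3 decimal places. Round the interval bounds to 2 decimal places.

The population standard deviation σ is known, so use a z-interval (standard normal critical value).

For 90% confidence, z* = 1.645 (from standard normal table)

Standard error: SE = σ/√n = 8/√100 = 0.800000

Margin of error: E = z* × SE = 1.645 × 0.800000 = 1.3160

Z-interval: x̄ ± E = 75 ± 1.3160 = (73.6840, 76.3160)

Rounded to 2 decimal places:

(73.68, 76.32)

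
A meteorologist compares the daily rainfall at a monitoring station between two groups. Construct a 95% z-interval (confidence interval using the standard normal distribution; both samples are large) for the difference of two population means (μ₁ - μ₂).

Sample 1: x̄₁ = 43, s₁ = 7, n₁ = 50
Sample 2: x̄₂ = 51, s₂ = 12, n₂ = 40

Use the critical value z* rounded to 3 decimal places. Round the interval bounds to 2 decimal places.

Both samples are large (n₁ = 50 ≥ 30, n₂ = 40 ≥ 30), so a z-interval for the difference of means applies.

Point estimate: x̄₁ - x̄₂ = 43 - 51 = -8

Standard error: SE = √(s₁²/n₁ + s₂²/n₂)
= √(7²/50 + 12²/40)
= √(0.980000 + 3.600000)
= 2.140093

For 95% confidence, z* = 1.96 (from standard normal table)
Margin of error: E = z* × SE = 1.96 × 2.140093 = 4.1946

Z-interval: (x̄₁ - x̄₂) ± E = -8 ± 4.1946 = (-12.1946, -3.8054)

Rounded to 2 decimal places:

(-12.19, -3.81)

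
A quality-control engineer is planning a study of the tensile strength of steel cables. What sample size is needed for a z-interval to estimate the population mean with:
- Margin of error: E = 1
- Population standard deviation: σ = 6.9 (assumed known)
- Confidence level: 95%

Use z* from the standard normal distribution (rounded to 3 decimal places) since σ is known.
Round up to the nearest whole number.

Using z* since population σ is known (z-interval formula).

For 95% confidence, z* = 1.96 (from standard normal table)

Sample size formula for z-interval: n = (z*σ/E)²

n = (1.96 × 6.9 / 1)²
  = (13.524000)²
  = 182.8986

Round up to the nearest whole number: n = 183

183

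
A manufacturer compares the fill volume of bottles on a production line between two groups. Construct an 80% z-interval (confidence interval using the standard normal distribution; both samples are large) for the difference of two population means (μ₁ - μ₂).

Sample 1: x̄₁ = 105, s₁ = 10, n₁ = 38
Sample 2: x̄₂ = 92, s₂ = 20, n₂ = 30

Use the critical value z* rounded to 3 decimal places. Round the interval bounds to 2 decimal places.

Both samples are large (n₁ = 38 ≥ 30, n₂ = 30 ≥ 30), so a z-interval for the difference of means applies.

Point estimate: x̄₁ - x̄₂ = 105 - 92 = 13

Standard error: SE = √(s₁²/n₁ + s₂²/n₂)
= √(10²/38 + 20²/30)
= √(2.631579 + 13.333333)
= 3.995612

For 80% confidence, z* = 1.282 (from standard normal table)
Margin of error: E = z* × SE = 1.282 × 3.995612 = 5.1224

Z-interval: (x̄₁ - x̄₂) ± E = 13 ± 5.1224 = (7.8776, 18.1224)

Rounded to 2 decimal places:

(7.88, 18.12)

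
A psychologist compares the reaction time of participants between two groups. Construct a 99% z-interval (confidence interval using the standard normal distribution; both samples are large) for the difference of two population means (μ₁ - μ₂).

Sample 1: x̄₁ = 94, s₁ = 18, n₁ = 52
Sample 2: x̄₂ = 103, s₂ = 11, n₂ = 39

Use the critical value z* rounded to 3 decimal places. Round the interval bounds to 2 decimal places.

Both samples are large (n₁ = 52 ≥ 30, n₂ = 39 ≥ 30), so a z-interval for the difference of means applies.

Point estimate: x̄₁ - x̄₂ = 94 - 103 = -9

Standard error: SE = √(s₁²/n₁ + s₂²/n₂)
= √(18²/52 + 11²/39)
= √(6.230769 + 3.102564)
= 3.055050

For 99% confidence, z* = 2.576 (from standard normal table)
Margin of error: E = z* × SE = 2.576 × 3.055050 = 7.8698

Z-interval: (x̄₁ - x̄₂) ± E = -9 ± 7.8698 = (-16.8698, -1.1302)

Rounded to 2 decimal places:

(-16.87, -1.13)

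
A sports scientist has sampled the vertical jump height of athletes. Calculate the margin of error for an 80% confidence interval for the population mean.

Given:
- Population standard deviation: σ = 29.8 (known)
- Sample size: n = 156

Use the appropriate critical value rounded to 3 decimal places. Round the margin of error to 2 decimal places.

The population standard deviation σ is known, so use the z-interval margin of error formula.

For 80% confidence, z* = 1.282 (from standard normal table)

Margin of error formula for z-interval: E = z* × σ/√n

E = 1.282 × 29.8/√156
  = 1.282 × 2.385909
  = 3.0587

Rounded to 2 decimal places:

3.06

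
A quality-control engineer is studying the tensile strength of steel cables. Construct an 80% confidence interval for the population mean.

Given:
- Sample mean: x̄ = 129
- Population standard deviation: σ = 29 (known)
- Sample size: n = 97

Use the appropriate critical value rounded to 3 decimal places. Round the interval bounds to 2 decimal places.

The population standard deviation σ is known, so use a z-interval (standard normal critical value).

For 80% confidence, z* = 1.282 (from standard normal table)

Standard error: SE = σ/√n = 29/√97 = 2.944504

Margin of error: E = z* × SE = 1.282 × 2.944504 = 3.7749

Z-interval: x̄ ± E = 129 ± 3.7749 = (125.2251, 132.7749)

Rounded to 2 decimal places:

(125.23, 132.77)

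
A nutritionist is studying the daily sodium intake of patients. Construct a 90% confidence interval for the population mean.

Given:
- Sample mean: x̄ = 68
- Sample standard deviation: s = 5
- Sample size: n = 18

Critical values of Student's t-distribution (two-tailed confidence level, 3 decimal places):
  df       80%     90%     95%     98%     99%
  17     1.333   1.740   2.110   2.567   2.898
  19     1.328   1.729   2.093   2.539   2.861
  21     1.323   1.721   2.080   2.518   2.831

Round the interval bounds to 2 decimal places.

The population standard deviation σ is unknown (only the sample standard deviation s is given), so use a t-interval with df = n - 1 = 18 - 1 = 17.

For 90% confidence with df = 17, t* = 1.740 (from t-table)

Standard error: SE = s/√n = 5/√18 = 1.178511

Margin of error: E = t* × SE = 1.740 × 1.178511 = 2.0506

T-interval: x̄ ± E = 68 ± 2.0506 = (65.9494, 70.0506)

Rounded to 2 decimal places:

(65.95, 70.05)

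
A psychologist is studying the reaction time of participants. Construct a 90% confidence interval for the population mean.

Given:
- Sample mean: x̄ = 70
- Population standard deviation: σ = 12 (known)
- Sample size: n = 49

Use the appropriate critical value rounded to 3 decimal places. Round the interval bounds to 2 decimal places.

The population standard deviation σ is known, so use a z-interval (standard normal critical value).

For 90% confidence, z* = 1.645 (from standard normal table)

Standard error: SE = σ/√n = 12/√49 = 1.714286

Margin of error: E = z* × SE = 1.645 × 1.714286 = 2.8200

Z-interval: x̄ ± E = 70 ± 2.8200 = (67.1800, 72.8200)

Rounded to 2 decimal places:

(67.18, 72.82)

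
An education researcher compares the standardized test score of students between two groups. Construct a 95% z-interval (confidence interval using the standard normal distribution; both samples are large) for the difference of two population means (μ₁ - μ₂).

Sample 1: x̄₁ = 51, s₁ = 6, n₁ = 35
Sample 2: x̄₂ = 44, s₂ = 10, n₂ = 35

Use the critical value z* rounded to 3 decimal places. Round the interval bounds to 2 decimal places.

Both samples are large (n₁ = 35 ≥ 30, n₂ = 35 ≥ 30), so a z-interval for the difference of means applies.

Point estimate: x̄₁ - x̄₂ = 51 - 44 = 7

Standard error: SE = √(s₁²/n₁ + s₂²/n₂)
= √(6²/35 + 10²/35)
= √(1.028571 + 2.857143)
= 1.971222

For 95% confidence, z* = 1.96 (from standard normal table)
Margin of error: E = z* × SE = 1.96 × 1.971222 = 3.8636

Z-interval: (x̄₁ - x̄₂) ± E = 7 ± 3.8636 = (3.1364, 10.8636)

Rounded to 2 decimal places:

(3.14, 10.86)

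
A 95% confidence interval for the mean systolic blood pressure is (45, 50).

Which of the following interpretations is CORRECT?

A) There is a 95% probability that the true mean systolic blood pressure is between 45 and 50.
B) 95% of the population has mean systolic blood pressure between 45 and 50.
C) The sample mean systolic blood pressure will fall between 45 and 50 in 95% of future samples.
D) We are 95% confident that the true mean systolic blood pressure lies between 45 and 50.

A confidence interval represents our confidence in the procedure, not a probability statement about the parameter.

Key concept: If we repeated this sampling process many times and computed a 95% CI each time, about 95% of those intervals would contain the true population parameter.

For this specific interval (45, 50):
- Midpoint (point estimate): 47.5
- Margin of error: 2.5

The correct interpretation is the one stating confidence that the true parameter lies in the interval — option D.

D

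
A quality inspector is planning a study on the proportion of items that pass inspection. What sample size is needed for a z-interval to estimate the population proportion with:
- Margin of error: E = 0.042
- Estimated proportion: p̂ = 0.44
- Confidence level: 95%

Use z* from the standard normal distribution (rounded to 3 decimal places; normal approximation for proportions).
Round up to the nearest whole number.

Using z* for proportion z-interval (normal approximation).

For 95% confidence, z* = 1.96 (from standard normal table)

Sample size formula for proportion z-interval: n = z*²p̂(1-p̂)/E²

n = 1.96² × 0.44 × 0.56 / 0.042²
  = 3.8416 × 0.2464 / 0.001764
  = 536.6044

Round up to the nearest whole number: n = 537

537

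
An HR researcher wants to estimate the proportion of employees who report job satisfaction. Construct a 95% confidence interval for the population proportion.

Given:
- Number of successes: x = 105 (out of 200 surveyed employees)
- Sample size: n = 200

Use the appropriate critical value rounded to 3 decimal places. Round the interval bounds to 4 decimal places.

Sample proportion: p̂ = 105/200 = 0.525000

Check conditions for normal approximation:
  np̂ = 105 ≥ 10 ✓
  n(1-p̂) = 95 ≥ 10 ✓

The sample is large enough, so use a z-interval (normal approximation) for the proportion.

For 95% confidence, z* = 1.96 (from standard normal table)

Standard error: SE = √(p̂(1-p̂)/n) = √(0.525000×0.475000/200) = 0.03531112

Margin of error: E = z* × SE = 1.96 × 0.03531112 = 0.069210

Z-interval: p̂ ± E = 0.525000 ± 0.069210 = (0.455790, 0.594210)

Rounded to 4 decimal places:

(0.4558, 0.5942)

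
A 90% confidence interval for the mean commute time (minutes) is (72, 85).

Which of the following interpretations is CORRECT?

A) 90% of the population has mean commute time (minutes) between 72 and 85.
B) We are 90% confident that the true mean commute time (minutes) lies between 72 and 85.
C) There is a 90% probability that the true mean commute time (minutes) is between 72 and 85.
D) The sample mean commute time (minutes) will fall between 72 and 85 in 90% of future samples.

A confidence interval represents our confidence in the procedure, not a probability statement about the parameter.

Key concept: If we repeated this sampling process many times and computed a 90% CI each time, about 90% of those intervals would contain the true population parameter.

For this specific interval (72, 85):
- Midpoint (point estimate): 78.5
- Margin of error: 6.5

The correct interpretation is the one stating confidence that the true parameter lies in the interval — option B.

B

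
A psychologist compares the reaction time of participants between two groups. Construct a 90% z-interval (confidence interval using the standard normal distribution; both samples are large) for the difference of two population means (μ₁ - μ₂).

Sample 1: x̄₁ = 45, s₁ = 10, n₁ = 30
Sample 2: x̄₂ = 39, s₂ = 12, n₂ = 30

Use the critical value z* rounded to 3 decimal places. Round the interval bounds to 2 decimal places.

Both samples are large (n₁ = 30 ≥ 30, n₂ = 30 ≥ 30), so a z-interval for the difference of means applies.

Point estimate: x̄₁ - x̄₂ = 45 - 39 = 6

Standard error: SE = √(s₁²/n₁ + s₂²/n₂)
= √(10²/30 + 12²/30)
= √(3.333333 + 4.800000)
= 2.851900

For 90% confidence, z* = 1.645 (from standard normal table)
Margin of error: E = z* × SE = 1.645 × 2.851900 = 4.6914

Z-interval: (x̄₁ - x̄₂) ± E = 6 ± 4.6914 = (1.3086, 10.6914)

Rounded to 2 decimal places:

(1.31, 10.69)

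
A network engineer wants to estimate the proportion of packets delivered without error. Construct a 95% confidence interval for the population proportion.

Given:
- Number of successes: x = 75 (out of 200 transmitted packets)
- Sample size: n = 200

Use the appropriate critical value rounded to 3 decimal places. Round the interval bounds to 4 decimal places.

Sample proportion: p̂ = 75/200 = 0.375000

Check conditions for normal approximation:
  np̂ = 75 ≥ 10 ✓
  n(1-p̂) = 125 ≥ 10 ✓

The sample is large enough, so use a z-interval (normal approximation) for the proportion.

For 95% confidence, z* = 1.96 (from standard normal table)

Standard error: SE = √(p̂(1-p̂)/n) = √(0.375000×0.625000/200) = 0.03423266

Margin of error: E = z* × SE = 1.96 × 0.03423266 = 0.067096

Z-interval: p̂ ± E = 0.375000 ± 0.067096 = (0.307904, 0.442096)

Rounded to 4 decimal places:

(0.3079, 0.4421)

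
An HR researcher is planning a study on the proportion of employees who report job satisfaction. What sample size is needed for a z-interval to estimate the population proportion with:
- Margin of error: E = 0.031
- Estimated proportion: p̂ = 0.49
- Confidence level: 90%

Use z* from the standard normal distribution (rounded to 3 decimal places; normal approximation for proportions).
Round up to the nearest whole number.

Using z* for proportion z-interval (normal approximation).

For 90% confidence, z* = 1.645 (from standard normal table)

Sample size formula for proportion z-interval: n = z*²p̂(1-p̂)/E²

n = 1.645² × 0.49 × 0.51 / 0.031²
  = 2.706025 × 0.2499 / 0.000961
  = 703.6791

Round up to the nearest whole number: n = 704

704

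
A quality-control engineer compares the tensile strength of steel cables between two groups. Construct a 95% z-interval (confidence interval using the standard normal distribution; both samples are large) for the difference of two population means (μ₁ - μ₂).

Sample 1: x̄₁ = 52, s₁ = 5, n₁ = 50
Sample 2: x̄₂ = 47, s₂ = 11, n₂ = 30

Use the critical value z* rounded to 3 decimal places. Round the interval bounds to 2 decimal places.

Both samples are large (n₁ = 50 ≥ 30, n₂ = 30 ≥ 30), so a z-interval for the difference of means applies.

Point estimate: x̄₁ - x̄₂ = 52 - 47 = 5

Standard error: SE = √(s₁²/n₁ + s₂²/n₂)
= √(5²/50 + 11²/30)
= √(0.500000 + 4.033333)
= 2.129163

For 95% confidence, z* = 1.96 (from standard normal table)
Margin of error: E = z* × SE = 1.96 × 2.129163 = 4.1732

Z-interval: (x̄₁ - x̄₂) ± E = 5 ± 4.1732 = (0.8268, 9.1732)

Rounded to 2 decimal places:

(0.83, 9.17)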